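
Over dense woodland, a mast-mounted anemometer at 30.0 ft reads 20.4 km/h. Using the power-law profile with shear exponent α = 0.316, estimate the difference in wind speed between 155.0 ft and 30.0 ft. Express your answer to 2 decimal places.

13.88 km/h

Power law: V₂ = V₁ · (z₂/z₁)^α = 20.4 × (5.1667)^0.316 = 34.2771 km/h
ΔV = 34.2771 − 20.4 = 13.8771 km/h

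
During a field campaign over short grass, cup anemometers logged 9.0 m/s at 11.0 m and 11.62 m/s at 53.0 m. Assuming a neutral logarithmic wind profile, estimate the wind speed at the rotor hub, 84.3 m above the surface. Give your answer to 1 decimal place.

Log law: V ∝ ln(z/z₀). From the pair, with r = V₁/V₂ = 0.77453,
ln z₀ = (ln z₁ − r·ln z₂)/(1 − r) = (2.3979 − 0.77453×3.9703)/0.22547 = -3.0035 → z₀ = 0.04961 m
V₃ = V₁ · ln(z₃/z₀)/ln(z₁/z₀) = 9.0 × 7.4378/5.4014 = 12.3933 m/s

12.4 m/s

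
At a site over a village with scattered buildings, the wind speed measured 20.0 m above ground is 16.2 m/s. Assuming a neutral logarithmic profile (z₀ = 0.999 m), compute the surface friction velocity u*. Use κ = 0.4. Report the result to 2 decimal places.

u* ≈ 2.16 m/s

Log law: V(z) = (u*/κ) · ln(z/z₀) ⇒ u* = κ · V / ln(z/z₀)
u* = 0.4 × 16.2 / ln(20.0/0.999) = 0.4 × 16.2 / 2.9967
   = 6.4800 / 2.9967 = 2.1624 m/s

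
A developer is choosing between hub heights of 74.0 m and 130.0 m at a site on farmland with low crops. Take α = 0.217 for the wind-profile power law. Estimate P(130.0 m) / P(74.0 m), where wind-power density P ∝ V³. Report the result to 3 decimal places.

1.443

Speed ratio: V_B/V_A = (z_B/z_A)^α = (130.0/74.0)^0.217 = (1.7568)^0.217 = 1.13006
Power-density ratio: P_B/P_A = (V_B/V_A)³ = (1.13006)³ = 1.44314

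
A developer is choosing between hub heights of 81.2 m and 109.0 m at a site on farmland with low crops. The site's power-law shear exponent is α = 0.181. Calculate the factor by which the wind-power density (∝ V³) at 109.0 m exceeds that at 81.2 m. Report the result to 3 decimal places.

1.173

Speed ratio: V_B/V_A = (z_B/z_A)^α = (109.0/81.2)^0.181 = (1.3424)^0.181 = 1.05474
Power-density ratio: P_B/P_A = (V_B/V_A)³ = (1.05474)³ = 1.17337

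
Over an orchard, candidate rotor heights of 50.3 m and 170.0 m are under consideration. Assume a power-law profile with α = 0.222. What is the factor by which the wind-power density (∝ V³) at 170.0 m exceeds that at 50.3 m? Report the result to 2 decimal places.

2.25

Speed ratio: V_B/V_A = (z_B/z_A)^α = (170.0/50.3)^0.222 = (3.3797)^0.222 = 1.31042
Power-density ratio: P_B/P_A = (V_B/V_A)³ = (1.31042)³ = 2.25027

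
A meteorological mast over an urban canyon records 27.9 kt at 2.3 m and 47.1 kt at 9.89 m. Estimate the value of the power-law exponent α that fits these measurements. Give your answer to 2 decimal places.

Power law: V₂/V₁ = (z₂/z₁)^α ⇒ α = ln(V₂/V₁) / ln(z₂/z₁)
α = ln(47.1/27.9) / ln(9.89/2.3) = ln(1.6882) / ln(4.3000)
  = 0.52365 / 1.45862 = 0.35900

α ≈ 0.36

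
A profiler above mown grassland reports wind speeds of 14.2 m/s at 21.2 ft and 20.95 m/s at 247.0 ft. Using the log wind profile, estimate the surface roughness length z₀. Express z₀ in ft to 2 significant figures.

Log law: V(z) ∝ ln(z/z₀). With r = V₁/V₂ = 14.2/20.95 = 0.67780,
r · ln(z₂/z₀) = ln(z₁/z₀) ⇒ ln z₀ = (ln z₁ − r·ln z₂)/(1 − r)
ln z₀ = (3.05400 − 0.67780×5.50939) / 0.32220 = -2.1114
z₀ = exp(-2.1114) = 0.1211 ft

z₀ ≈ 0.12 ft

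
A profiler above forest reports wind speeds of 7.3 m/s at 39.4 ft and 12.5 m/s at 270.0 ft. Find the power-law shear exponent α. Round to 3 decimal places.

α ≈ 0.279

Power law: V₂/V₁ = (z₂/z₁)^α ⇒ α = ln(V₂/V₁) / ln(z₂/z₁)
α = ln(12.5/7.3) / ln(270.0/39.4) = ln(1.7123) / ln(6.8528)
  = 0.53785 / 1.92466 = 0.27945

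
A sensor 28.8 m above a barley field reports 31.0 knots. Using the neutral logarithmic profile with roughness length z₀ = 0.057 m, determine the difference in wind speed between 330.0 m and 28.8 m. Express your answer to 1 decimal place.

12.1 knots

Log law: V₂ = V₁ · ln(z₂/z₀)/ln(z₁/z₀) = 31.0 × 8.6638/6.2251 = 43.1445 knots
ΔV = 43.1445 − 31.0 = 12.1445 knots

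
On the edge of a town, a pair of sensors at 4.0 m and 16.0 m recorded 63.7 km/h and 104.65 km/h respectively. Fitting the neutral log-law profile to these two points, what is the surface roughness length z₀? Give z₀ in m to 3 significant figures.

z₀ ≈ 0.463 m

Log law: V(z) ∝ ln(z/z₀). With r = V₁/V₂ = 63.7/104.65 = 0.60870,
r · ln(z₂/z₀) = ln(z₁/z₀) ⇒ ln z₀ = (ln z₁ − r·ln z₂)/(1 − r)
ln z₀ = (1.38629 − 0.60870×2.77259) / 0.39130 = -0.7702
z₀ = exp(-0.7702) = 0.4629 m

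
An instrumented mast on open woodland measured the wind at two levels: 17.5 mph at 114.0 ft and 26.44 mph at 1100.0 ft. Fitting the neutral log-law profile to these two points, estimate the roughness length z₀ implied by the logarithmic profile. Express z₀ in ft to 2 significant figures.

z₀ ≈ 1.3 ft

Log law: V(z) ∝ ln(z/z₀). With r = V₁/V₂ = 17.5/26.44 = 0.66188,
r · ln(z₂/z₀) = ln(z₁/z₀) ⇒ ln z₀ = (ln z₁ − r·ln z₂)/(1 − r)
ln z₀ = (4.73620 − 0.66188×7.00307) / 0.33812 = 0.2988
z₀ = exp(0.2988) = 1.348 ft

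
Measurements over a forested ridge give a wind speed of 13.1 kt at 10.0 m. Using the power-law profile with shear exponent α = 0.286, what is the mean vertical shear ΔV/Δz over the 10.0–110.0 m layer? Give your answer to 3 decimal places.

0.129 kt/m

Power law: V₂ = V₁ · (z₂/z₁)^α = 13.1 × (11.0000)^0.286 = 26.0082 kt
ΔV/Δz = (26.0082 − 13.1)/(110.0 − 10.0) = 12.9082/100.0000 = 0.12908 kt/m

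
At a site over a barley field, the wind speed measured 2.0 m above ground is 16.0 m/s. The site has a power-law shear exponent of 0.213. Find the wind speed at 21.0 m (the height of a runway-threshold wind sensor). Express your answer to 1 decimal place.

Power-law profile: V₂ = V₁ · (z₂/z₁)^α
V₂ = 16.0 × (21.0/2.0)^0.213 = 16.0 × (10.5000)^0.213
    = 16.0 × 1.6501 = 26.4018 m/s

26.4 m/s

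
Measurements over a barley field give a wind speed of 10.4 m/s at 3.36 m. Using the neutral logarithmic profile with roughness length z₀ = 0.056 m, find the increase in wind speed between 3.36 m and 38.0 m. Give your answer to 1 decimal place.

Log law: V₂ = V₁ · ln(z₂/z₀)/ln(z₁/z₀) = 10.4 × 6.5200/4.0943 = 16.5614 m/s
ΔV = 16.5614 − 10.4 = 6.1614 m/s

6.2 m/s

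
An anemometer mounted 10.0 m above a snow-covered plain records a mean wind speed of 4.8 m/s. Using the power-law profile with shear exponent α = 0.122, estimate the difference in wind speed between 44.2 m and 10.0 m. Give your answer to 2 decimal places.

0.95 m/s

Power law: V₂ = V₁ · (z₂/z₁)^α = 4.8 × (4.4200)^0.122 = 5.7542 m/s
ΔV = 5.7542 − 4.8 = 0.9542 m/s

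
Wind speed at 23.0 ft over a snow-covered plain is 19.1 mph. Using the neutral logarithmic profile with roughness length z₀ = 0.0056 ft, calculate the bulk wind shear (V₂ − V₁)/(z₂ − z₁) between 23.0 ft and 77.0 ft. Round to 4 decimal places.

0.0514 mph/ft

Log law: V₂ = V₁ · ln(z₂/z₀)/ln(z₁/z₀) = 19.1 × 9.5288/8.3205 = 21.8737 mph
ΔV/Δz = (21.8737 − 19.1)/(77.0 − 23.0) = 2.7737/54.0000 = 0.05137 mph/ft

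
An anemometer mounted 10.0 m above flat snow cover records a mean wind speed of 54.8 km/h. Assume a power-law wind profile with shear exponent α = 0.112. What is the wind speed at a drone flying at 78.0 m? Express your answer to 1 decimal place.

Power-law profile: V₂ = V₁ · (z₂/z₁)^α
V₂ = 54.8 × (78.0/10.0)^0.112 = 54.8 × (7.8000)^0.112
    = 54.8 × 1.2587 = 68.9755 km/h

69.0 km/h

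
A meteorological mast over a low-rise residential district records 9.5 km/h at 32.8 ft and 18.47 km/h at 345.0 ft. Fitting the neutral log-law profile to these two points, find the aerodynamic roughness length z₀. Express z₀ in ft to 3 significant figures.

Log law: V(z) ∝ ln(z/z₀). With r = V₁/V₂ = 9.5/18.47 = 0.51435,
r · ln(z₂/z₀) = ln(z₁/z₀) ⇒ ln z₀ = (ln z₁ − r·ln z₂)/(1 − r)
ln z₀ = (3.49043 − 0.51435×5.84354) / 0.48565 = 0.9983
z₀ = exp(0.9983) = 2.714 ft

z₀ ≈ 2.71 ft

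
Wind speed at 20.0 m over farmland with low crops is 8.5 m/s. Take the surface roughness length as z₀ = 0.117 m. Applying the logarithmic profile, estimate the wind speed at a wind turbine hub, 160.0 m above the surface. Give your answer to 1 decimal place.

11.9 m/s

Log law: V(z) ∝ ln(z/z₀), so V₂/V₁ = ln(z₂/z₀) / ln(z₁/z₀).
ln(160.0/0.117) = 7.2208, ln(20.0/0.117) = 5.1413
V₂ = 8.5 × 7.2208/5.1413 = 8.5 × 1.4045 = 11.9379 m/s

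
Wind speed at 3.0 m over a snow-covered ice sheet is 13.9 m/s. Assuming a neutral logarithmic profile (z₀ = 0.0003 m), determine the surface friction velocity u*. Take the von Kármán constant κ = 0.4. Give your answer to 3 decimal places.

u* ≈ 0.604 m/s

Log law: V(z) = (u*/κ) · ln(z/z₀) ⇒ u* = κ · V / ln(z/z₀)
u* = 0.4 × 13.9 / ln(3.0/0.0003) = 0.4 × 13.9 / 9.2103
   = 5.5600 / 9.2103 = 0.6037 m/s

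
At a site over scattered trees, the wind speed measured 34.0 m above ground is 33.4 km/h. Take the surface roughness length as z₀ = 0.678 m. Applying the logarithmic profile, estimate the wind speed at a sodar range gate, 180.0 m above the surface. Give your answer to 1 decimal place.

47.6 km/h

Log law: V(z) ∝ ln(z/z₀), so V₂/V₁ = ln(z₂/z₀) / ln(z₁/z₀).
ln(180.0/0.678) = 5.5816, ln(34.0/0.678) = 3.9150
V₂ = 33.4 × 5.5816/3.9150 = 33.4 × 1.4257 = 47.6183 km/h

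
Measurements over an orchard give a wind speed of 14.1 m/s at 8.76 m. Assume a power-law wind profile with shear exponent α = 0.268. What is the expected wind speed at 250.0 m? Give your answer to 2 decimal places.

34.62 m/s

Power-law profile: V₂ = V₁ · (z₂/z₁)^α
V₂ = 14.1 × (250.0/8.76)^0.268 = 14.1 × (28.5388)^0.268
    = 14.1 × 2.4550 = 34.6159 m/s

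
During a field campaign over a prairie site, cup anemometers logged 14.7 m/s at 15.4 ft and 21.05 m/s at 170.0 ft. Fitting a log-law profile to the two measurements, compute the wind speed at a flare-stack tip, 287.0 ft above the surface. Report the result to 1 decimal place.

Log law: V ∝ ln(z/z₀). From the pair, with r = V₁/V₂ = 0.69834,
ln z₀ = (ln z₁ − r·ln z₂)/(1 − r) = (2.7344 − 0.69834×5.1358)/0.30166 = -2.8249 → z₀ = 0.05932 ft
V₃ = V₁ · ln(z₃/z₀)/ln(z₁/z₀) = 14.7 × 8.4843/5.5592 = 22.4348 m/s

22.4 m/s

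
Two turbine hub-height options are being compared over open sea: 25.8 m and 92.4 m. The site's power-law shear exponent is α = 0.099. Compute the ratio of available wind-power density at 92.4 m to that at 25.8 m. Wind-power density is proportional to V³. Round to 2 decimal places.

Speed ratio: V_B/V_A = (z_B/z_A)^α = (92.4/25.8)^0.099 = (3.5814)^0.099 = 1.13462
Power-density ratio: P_B/P_A = (V_B/V_A)³ = (1.13462)³ = 1.46067

1.46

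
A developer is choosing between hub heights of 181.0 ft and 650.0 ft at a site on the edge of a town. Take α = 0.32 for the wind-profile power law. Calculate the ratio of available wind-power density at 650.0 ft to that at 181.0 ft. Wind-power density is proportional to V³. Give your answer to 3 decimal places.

Speed ratio: V_B/V_A = (z_B/z_A)^α = (650.0/181.0)^0.32 = (3.5912)^0.32 = 1.50548
Power-density ratio: P_B/P_A = (V_B/V_A)³ = (1.50548)³ = 3.41213

3.412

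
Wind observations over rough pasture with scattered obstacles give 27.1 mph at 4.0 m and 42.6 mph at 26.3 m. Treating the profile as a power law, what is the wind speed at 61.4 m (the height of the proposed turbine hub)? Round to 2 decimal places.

First find α: α = ln(V₂/V₁)/ln(z₂/z₁) = ln(42.6/27.1)/ln(26.3/4.0) = 0.45232/1.88327 = 0.2402
Extrapolate from 26.3 m to 61.4 m: V₃ = 42.6 × (61.4/26.3)^0.2402 = 42.6 × 1.2258 = 52.2211 mph

52.22 mph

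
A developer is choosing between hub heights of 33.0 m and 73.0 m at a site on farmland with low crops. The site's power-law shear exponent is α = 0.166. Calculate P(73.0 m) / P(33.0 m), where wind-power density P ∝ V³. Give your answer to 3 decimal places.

1.485

Speed ratio: V_B/V_A = (z_B/z_A)^α = (73.0/33.0)^0.166 = (2.2121)^0.166 = 1.14088
Power-density ratio: P_B/P_A = (V_B/V_A)³ = (1.14088)³ = 1.48496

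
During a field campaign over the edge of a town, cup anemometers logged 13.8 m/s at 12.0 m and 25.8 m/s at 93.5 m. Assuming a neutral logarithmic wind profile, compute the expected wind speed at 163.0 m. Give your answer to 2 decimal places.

29.05 m/s

Log law: V ∝ ln(z/z₀). From the pair, with r = V₁/V₂ = 0.53488,
ln z₀ = (ln z₁ − r·ln z₂)/(1 − r) = (2.4849 − 0.53488×4.5380)/0.46512 = 0.1239 → z₀ = 1.132 m
V₃ = V₁ · ln(z₃/z₀)/ln(z₁/z₀) = 13.8 × 4.9699/2.3610 = 29.0486 m/s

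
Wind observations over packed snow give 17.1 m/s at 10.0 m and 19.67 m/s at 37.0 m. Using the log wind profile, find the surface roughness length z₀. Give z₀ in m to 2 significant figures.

Log law: V(z) ∝ ln(z/z₀). With r = V₁/V₂ = 17.1/19.67 = 0.86934,
r · ln(z₂/z₀) = ln(z₁/z₀) ⇒ ln z₀ = (ln z₁ − r·ln z₂)/(1 − r)
ln z₀ = (2.30259 − 0.86934×3.61092) / 0.13066 = -6.4027
z₀ = exp(-6.4027) = 0.001657 m

z₀ ≈ 0.0017 m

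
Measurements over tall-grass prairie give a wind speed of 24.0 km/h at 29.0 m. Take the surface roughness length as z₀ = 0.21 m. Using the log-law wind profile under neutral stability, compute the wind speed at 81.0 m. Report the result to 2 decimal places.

29.00 km/h

Log law: V(z) ∝ ln(z/z₀), so V₂/V₁ = ln(z₂/z₀) / ln(z₁/z₀).
ln(81.0/0.21) = 5.9551, ln(29.0/0.21) = 4.9279
V₂ = 24.0 × 5.9551/4.9279 = 24.0 × 1.2084 = 29.0024 km/h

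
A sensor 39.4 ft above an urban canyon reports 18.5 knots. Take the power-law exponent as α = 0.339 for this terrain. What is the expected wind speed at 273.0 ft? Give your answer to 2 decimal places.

35.66 knots

Power-law profile: V₂ = V₁ · (z₂/z₁)^α
V₂ = 18.5 × (273.0/39.4)^0.339 = 18.5 × (6.9289)^0.339
    = 18.5 × 1.9275 = 35.6581 knots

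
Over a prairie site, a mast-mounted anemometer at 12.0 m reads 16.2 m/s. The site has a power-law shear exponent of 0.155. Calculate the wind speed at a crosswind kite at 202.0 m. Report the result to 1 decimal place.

25.1 m/s

Power-law profile: V₂ = V₁ · (z₂/z₁)^α
V₂ = 16.2 × (202.0/12.0)^0.155 = 16.2 × (16.8333)^0.155
    = 16.2 × 1.5490 = 25.0941 m/s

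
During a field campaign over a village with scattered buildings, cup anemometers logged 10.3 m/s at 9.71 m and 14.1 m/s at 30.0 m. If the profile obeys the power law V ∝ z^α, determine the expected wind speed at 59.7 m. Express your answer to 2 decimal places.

First find α: α = ln(V₂/V₁)/ln(z₂/z₁) = ln(14.1/10.3)/ln(30.0/9.71) = 0.31403/1.12804 = 0.2784
Extrapolate from 30.0 m to 59.7 m: V₃ = 14.1 × (59.7/30.0)^0.2784 = 14.1 × 1.2111 = 17.0772 m/s

17.08 m/s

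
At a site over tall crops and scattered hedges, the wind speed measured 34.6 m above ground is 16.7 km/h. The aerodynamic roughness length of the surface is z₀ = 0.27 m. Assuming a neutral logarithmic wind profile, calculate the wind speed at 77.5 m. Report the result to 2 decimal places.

19.47 km/h

Log law: V(z) ∝ ln(z/z₀), so V₂/V₁ = ln(z₂/z₀) / ln(z₁/z₀).
ln(77.5/0.27) = 5.6596, ln(34.6/0.27) = 4.8532
V₂ = 16.7 × 5.6596/4.8532 = 16.7 × 1.1662 = 19.4749 km/h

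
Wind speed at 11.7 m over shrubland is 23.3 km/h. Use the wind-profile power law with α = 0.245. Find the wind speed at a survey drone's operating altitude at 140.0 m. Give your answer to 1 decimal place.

42.8 km/h

Power-law profile: V₂ = V₁ · (z₂/z₁)^α
V₂ = 23.3 × (140.0/11.7)^0.245 = 23.3 × (11.9658)^0.245
    = 23.3 × 1.8369 = 42.8008 km/h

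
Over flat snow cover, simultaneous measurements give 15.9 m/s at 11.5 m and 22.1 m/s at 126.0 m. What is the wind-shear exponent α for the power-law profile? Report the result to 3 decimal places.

Power law: V₂/V₁ = (z₂/z₁)^α ⇒ α = ln(V₂/V₁) / ln(z₂/z₁)
α = ln(22.1/15.9) / ln(126.0/11.5) = ln(1.3899) / ln(10.9565)
  = 0.32926 / 2.39393 = 0.13754

α ≈ 0.138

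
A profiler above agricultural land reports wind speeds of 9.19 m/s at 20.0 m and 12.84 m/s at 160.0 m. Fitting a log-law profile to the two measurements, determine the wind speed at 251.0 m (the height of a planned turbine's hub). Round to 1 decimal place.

13.6 m/s

Log law: V ∝ ln(z/z₀). From the pair, with r = V₁/V₂ = 0.71573,
ln z₀ = (ln z₁ − r·ln z₂)/(1 − r) = (2.9957 − 0.71573×5.0752)/0.28427 = -2.2399 → z₀ = 0.1065 m
V₃ = V₁ · ln(z₃/z₀)/ln(z₁/z₀) = 9.19 × 7.7654/5.2356 = 13.6304 m/s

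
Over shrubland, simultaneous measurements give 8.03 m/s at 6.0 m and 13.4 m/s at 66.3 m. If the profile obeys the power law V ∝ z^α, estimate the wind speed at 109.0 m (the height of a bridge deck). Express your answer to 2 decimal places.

14.90 m/s

First find α: α = ln(V₂/V₁)/ln(z₂/z₁) = ln(13.4/8.03)/ln(66.3/6.0) = 0.51207/2.40243 = 0.2131
Extrapolate from 66.3 m to 109.0 m: V₃ = 13.4 × (109.0/66.3)^0.2131 = 13.4 × 1.1118 = 14.8979 m/s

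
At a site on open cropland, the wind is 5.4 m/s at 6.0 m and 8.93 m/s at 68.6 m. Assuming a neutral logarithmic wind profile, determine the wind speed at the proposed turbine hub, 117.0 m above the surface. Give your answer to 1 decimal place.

9.7 m/s

Log law: V ∝ ln(z/z₀). From the pair, with r = V₁/V₂ = 0.60470,
ln z₀ = (ln z₁ − r·ln z₂)/(1 − r) = (1.7918 − 0.60470×4.2283)/0.39530 = -1.9355 → z₀ = 0.1443 m
V₃ = V₁ · ln(z₃/z₀)/ln(z₁/z₀) = 5.4 × 6.6977/3.7273 = 9.7035 m/s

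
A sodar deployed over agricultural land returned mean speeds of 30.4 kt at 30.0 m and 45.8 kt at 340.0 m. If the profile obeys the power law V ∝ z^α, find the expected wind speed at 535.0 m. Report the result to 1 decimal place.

First find α: α = ln(V₂/V₁)/ln(z₂/z₁) = ln(45.8/30.4)/ln(340.0/30.0) = 0.40984/2.42775 = 0.1688
Extrapolate from 340.0 m to 535.0 m: V₃ = 45.8 × (535.0/340.0)^0.1688 = 45.8 × 1.0795 = 49.4426 kt

49.4 kt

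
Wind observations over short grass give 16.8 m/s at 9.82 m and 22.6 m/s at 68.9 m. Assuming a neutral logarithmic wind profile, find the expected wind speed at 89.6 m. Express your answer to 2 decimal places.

Log law: V ∝ ln(z/z₀). From the pair, with r = V₁/V₂ = 0.74336,
ln z₀ = (ln z₁ − r·ln z₂)/(1 − r) = (2.2844 − 0.74336×4.2327)/0.25664 = -3.3587 → z₀ = 0.03478 m
V₃ = V₁ · ln(z₃/z₀)/ln(z₁/z₀) = 16.8 × 7.8541/5.6432 = 23.3821 m/s

23.38 m/s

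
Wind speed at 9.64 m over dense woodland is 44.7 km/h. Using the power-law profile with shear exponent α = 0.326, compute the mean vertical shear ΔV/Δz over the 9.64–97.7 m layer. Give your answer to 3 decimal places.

Power law: V₂ = V₁ · (z₂/z₁)^α = 44.7 × (10.1349)^0.326 = 95.1052 km/h
ΔV/Δz = (95.1052 − 44.7)/(97.7 − 9.64) = 50.4052/88.0600 = 0.57240 km/h/m

0.572 km/h/m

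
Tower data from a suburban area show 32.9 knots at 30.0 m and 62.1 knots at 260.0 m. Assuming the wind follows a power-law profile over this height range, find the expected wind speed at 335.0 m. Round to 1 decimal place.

66.9 knots

First find α: α = ln(V₂/V₁)/ln(z₂/z₁) = ln(62.1/32.9)/ln(260.0/30.0) = 0.63527/2.15948 = 0.2942
Extrapolate from 260.0 m to 335.0 m: V₃ = 62.1 × (335.0/260.0)^0.2942 = 62.1 × 1.0774 = 66.9071 knots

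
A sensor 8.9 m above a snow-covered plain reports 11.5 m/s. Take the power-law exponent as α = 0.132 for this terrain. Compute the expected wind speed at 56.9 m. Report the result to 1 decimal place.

Power-law profile: V₂ = V₁ · (z₂/z₁)^α
V₂ = 11.5 × (56.9/8.9)^0.132 = 11.5 × (6.3933)^0.132
    = 11.5 × 1.2775 = 14.6911 m/s

14.7 m/s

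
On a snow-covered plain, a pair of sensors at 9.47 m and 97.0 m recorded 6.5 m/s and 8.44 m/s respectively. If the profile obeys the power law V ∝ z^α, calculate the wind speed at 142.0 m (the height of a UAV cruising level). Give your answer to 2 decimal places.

8.81 m/s

First find α: α = ln(V₂/V₁)/ln(z₂/z₁) = ln(8.44/6.5)/ln(97.0/9.47) = 0.26118/2.32658 = 0.1123
Extrapolate from 97.0 m to 142.0 m: V₃ = 8.44 × (142.0/97.0)^0.1123 = 8.44 × 1.0437 = 8.8089 m/s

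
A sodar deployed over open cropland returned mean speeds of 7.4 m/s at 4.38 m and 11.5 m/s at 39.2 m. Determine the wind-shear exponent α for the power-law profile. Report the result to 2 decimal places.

Power law: V₂/V₁ = (z₂/z₁)^α ⇒ α = ln(V₂/V₁) / ln(z₂/z₁)
α = ln(11.5/7.4) / ln(39.2/4.38) = ln(1.5541) / ln(8.9498)
  = 0.44087 / 2.19163 = 0.20116

α ≈ 0.20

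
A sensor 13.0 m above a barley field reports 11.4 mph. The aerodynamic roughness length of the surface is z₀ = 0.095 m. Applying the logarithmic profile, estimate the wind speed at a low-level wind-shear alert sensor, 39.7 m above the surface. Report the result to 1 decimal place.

Log law: V(z) ∝ ln(z/z₀), so V₂/V₁ = ln(z₂/z₀) / ln(z₁/z₀).
ln(39.7/0.095) = 6.0352, ln(13.0/0.095) = 4.9188
V₂ = 11.4 × 6.0352/4.9188 = 11.4 × 1.2270 = 13.9874 mph

14.0 mph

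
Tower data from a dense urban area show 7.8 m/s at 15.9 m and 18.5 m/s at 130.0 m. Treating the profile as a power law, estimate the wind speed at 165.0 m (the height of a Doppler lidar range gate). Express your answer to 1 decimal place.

20.4 m/s

First find α: α = ln(V₂/V₁)/ln(z₂/z₁) = ln(18.5/7.8)/ln(130.0/15.9) = 0.86365/2.10122 = 0.4110
Extrapolate from 130.0 m to 165.0 m: V₃ = 18.5 × (165.0/130.0)^0.4110 = 18.5 × 1.1030 = 20.4047 m/s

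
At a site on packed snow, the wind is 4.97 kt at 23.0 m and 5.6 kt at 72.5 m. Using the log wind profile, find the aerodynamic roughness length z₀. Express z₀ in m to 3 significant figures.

Log law: V(z) ∝ ln(z/z₀). With r = V₁/V₂ = 4.97/5.6 = 0.88750,
r · ln(z₂/z₀) = ln(z₁/z₀) ⇒ ln z₀ = (ln z₁ − r·ln z₂)/(1 − r)
ln z₀ = (3.13549 − 0.88750×4.28359) / 0.11250 = -5.9217
z₀ = exp(-5.9217) = 0.002681 m

z₀ ≈ 0.00268 m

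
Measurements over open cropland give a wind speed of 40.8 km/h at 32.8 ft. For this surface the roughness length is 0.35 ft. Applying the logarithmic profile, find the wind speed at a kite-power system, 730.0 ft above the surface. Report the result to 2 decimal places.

Log law: V(z) ∝ ln(z/z₀), so V₂/V₁ = ln(z₂/z₀) / ln(z₁/z₀).
ln(730.0/0.35) = 7.6429, ln(32.8/0.35) = 4.5403
V₂ = 40.8 × 7.6429/4.5403 = 40.8 × 1.6834 = 68.6810 km/h

68.68 km/h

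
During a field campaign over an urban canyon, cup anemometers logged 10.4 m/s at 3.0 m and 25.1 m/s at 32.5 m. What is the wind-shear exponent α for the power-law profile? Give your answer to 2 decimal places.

α ≈ 0.37

Power law: V₂/V₁ = (z₂/z₁)^α ⇒ α = ln(V₂/V₁) / ln(z₂/z₁)
α = ln(25.1/10.4) / ln(32.5/3.0) = ln(2.4135) / ln(10.8333)
  = 0.88106 / 2.38263 = 0.36979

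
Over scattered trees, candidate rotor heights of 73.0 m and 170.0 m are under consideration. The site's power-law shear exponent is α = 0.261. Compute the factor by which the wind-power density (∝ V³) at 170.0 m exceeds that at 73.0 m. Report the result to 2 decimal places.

1.94

Speed ratio: V_B/V_A = (z_B/z_A)^α = (170.0/73.0)^0.261 = (2.3288)^0.261 = 1.24687
Power-density ratio: P_B/P_A = (V_B/V_A)³ = (1.24687)³ = 1.93847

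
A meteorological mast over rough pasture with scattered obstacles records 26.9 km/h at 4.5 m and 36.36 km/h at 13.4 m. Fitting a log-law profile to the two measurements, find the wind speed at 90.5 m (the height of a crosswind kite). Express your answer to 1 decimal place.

52.9 km/h

Log law: V ∝ ln(z/z₀). From the pair, with r = V₁/V₂ = 0.73982,
ln z₀ = (ln z₁ − r·ln z₂)/(1 − r) = (1.5041 − 0.73982×2.5953)/0.26018 = -1.5987 → z₀ = 0.2022 m
V₃ = V₁ · ln(z₃/z₀)/ln(z₁/z₀) = 26.9 × 6.1041/3.1028 = 52.9196 km/h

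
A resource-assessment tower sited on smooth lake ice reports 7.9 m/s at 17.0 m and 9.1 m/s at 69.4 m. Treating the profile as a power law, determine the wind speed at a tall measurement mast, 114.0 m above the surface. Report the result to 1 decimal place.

9.6 m/s

First find α: α = ln(V₂/V₁)/ln(z₂/z₁) = ln(9.1/7.9)/ln(69.4/17.0) = 0.14141/1.40667 = 0.1005
Extrapolate from 69.4 m to 114.0 m: V₃ = 9.1 × (114.0/69.4)^0.1005 = 9.1 × 1.0512 = 9.5656 m/s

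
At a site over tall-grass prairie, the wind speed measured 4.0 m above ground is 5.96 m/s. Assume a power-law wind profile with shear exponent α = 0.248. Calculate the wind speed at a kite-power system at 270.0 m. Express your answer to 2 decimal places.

16.94 m/s

Power-law profile: V₂ = V₁ · (z₂/z₁)^α
V₂ = 5.96 × (270.0/4.0)^0.248 = 5.96 × (67.5000)^0.248
    = 5.96 × 2.8423 = 16.9400 m/s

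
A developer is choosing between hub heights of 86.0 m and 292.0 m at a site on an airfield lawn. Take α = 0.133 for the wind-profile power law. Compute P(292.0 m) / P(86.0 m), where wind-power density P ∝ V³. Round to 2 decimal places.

Speed ratio: V_B/V_A = (z_B/z_A)^α = (292.0/86.0)^0.133 = (3.3953)^0.133 = 1.17654
Power-density ratio: P_B/P_A = (V_B/V_A)³ = (1.17654)³ = 1.62863

1.63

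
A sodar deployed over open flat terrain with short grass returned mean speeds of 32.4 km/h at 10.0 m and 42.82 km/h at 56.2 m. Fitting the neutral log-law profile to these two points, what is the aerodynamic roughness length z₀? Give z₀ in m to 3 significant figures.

Log law: V(z) ∝ ln(z/z₀). With r = V₁/V₂ = 32.4/42.82 = 0.75666,
r · ln(z₂/z₀) = ln(z₁/z₀) ⇒ ln z₀ = (ln z₁ − r·ln z₂)/(1 − r)
ln z₀ = (2.30259 − 0.75666×4.02892) / 0.24334 = -3.0653
z₀ = exp(-3.0653) = 0.04664 m

z₀ ≈ 0.0466 m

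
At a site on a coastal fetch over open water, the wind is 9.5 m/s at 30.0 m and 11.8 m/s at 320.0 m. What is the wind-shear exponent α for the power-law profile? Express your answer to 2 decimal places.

Power law: V₂/V₁ = (z₂/z₁)^α ⇒ α = ln(V₂/V₁) / ln(z₂/z₁)
α = ln(11.8/9.5) / ln(320.0/30.0) = ln(1.2421) / ln(10.6667)
  = 0.21681 / 2.36712 = 0.09159

α ≈ 0.09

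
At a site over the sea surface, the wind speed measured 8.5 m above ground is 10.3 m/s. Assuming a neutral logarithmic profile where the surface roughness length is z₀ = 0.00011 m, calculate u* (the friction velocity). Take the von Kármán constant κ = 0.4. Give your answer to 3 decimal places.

Log law: V(z) = (u*/κ) · ln(z/z₀) ⇒ u* = κ · V / ln(z/z₀)
u* = 0.4 × 10.3 / ln(8.5/0.00011) = 0.4 × 10.3 / 11.2551
   = 4.1200 / 11.2551 = 0.3661 m/s

u* ≈ 0.366 m/s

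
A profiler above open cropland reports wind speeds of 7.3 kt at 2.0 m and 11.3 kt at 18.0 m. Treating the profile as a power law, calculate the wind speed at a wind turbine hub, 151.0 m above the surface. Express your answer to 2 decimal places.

17.25 kt

First find α: α = ln(V₂/V₁)/ln(z₂/z₁) = ln(11.3/7.3)/ln(18.0/2.0) = 0.43693/2.19722 = 0.1989
Extrapolate from 18.0 m to 151.0 m: V₃ = 11.3 × (151.0/18.0)^0.1989 = 11.3 × 1.5265 = 17.2489 kt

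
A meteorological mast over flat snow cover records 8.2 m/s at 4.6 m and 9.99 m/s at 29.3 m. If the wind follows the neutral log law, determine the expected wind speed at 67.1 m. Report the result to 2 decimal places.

Log law: V ∝ ln(z/z₀). From the pair, with r = V₁/V₂ = 0.82082,
ln z₀ = (ln z₁ − r·ln z₂)/(1 − r) = (1.5261 − 0.82082×3.3776)/0.17918 = -6.9558 → z₀ = 0.0009531 m
V₃ = V₁ · ln(z₃/z₀)/ln(z₁/z₀) = 8.2 × 11.1620/8.4819 = 10.7911 m/s

10.79 m/s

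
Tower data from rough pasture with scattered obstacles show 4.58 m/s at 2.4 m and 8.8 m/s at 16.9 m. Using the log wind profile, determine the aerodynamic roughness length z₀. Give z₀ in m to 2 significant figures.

Log law: V(z) ∝ ln(z/z₀). With r = V₁/V₂ = 4.58/8.8 = 0.52045,
r · ln(z₂/z₀) = ln(z₁/z₀) ⇒ ln z₀ = (ln z₁ − r·ln z₂)/(1 − r)
ln z₀ = (0.87547 − 0.52045×2.82731) / 0.47955 = -1.2429
z₀ = exp(-1.2429) = 0.2886 m

z₀ ≈ 0.29 m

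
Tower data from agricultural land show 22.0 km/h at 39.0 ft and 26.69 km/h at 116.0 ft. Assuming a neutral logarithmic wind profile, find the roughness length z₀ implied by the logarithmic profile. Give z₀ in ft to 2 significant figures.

z₀ ≈ 0.23 ft

Log law: V(z) ∝ ln(z/z₀). With r = V₁/V₂ = 22.0/26.69 = 0.82428,
r · ln(z₂/z₀) = ln(z₁/z₀) ⇒ ln z₀ = (ln z₁ − r·ln z₂)/(1 − r)
ln z₀ = (3.66356 − 0.82428×4.75359) / 0.17572 = -1.4496
z₀ = exp(-1.4496) = 0.2347 ft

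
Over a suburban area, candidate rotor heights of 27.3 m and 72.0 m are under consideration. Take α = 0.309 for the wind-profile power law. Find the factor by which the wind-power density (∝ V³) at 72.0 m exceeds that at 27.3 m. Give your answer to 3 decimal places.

Speed ratio: V_B/V_A = (z_B/z_A)^α = (72.0/27.3)^0.309 = (2.6374)^0.309 = 1.34940
Power-density ratio: P_B/P_A = (V_B/V_A)³ = (1.34940)³ = 2.45711

2.457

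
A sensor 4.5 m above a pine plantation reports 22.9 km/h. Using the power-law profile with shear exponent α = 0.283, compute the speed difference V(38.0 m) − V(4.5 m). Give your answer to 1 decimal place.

19.0 km/h

Power law: V₂ = V₁ · (z₂/z₁)^α = 22.9 × (8.4444)^0.283 = 41.8847 km/h
ΔV = 41.8847 − 22.9 = 18.9847 km/h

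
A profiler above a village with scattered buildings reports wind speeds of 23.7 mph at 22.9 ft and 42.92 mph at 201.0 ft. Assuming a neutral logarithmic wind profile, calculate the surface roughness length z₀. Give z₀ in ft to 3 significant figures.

Log law: V(z) ∝ ln(z/z₀). With r = V₁/V₂ = 23.7/42.92 = 0.55219,
r · ln(z₂/z₀) = ln(z₁/z₀) ⇒ ln z₀ = (ln z₁ − r·ln z₂)/(1 − r)
ln z₀ = (3.13114 − 0.55219×5.30330) / 0.44781 = 0.4527
z₀ = exp(0.4527) = 1.572 ft

z₀ ≈ 1.57 ft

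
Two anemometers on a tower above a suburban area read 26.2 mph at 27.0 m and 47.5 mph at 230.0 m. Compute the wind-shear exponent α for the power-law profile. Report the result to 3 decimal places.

α ≈ 0.278

Power law: V₂/V₁ = (z₂/z₁)^α ⇒ α = ln(V₂/V₁) / ln(z₂/z₁)
α = ln(47.5/26.2) / ln(230.0/27.0) = ln(1.8130) / ln(8.5185)
  = 0.59497 / 2.14224 = 0.27773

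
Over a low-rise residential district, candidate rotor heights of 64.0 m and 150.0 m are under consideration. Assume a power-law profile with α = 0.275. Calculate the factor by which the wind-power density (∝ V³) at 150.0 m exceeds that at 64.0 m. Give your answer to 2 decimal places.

2.02

Speed ratio: V_B/V_A = (z_B/z_A)^α = (150.0/64.0)^0.275 = (2.3438)^0.275 = 1.26394
Power-density ratio: P_B/P_A = (V_B/V_A)³ = (1.26394)³ = 2.01919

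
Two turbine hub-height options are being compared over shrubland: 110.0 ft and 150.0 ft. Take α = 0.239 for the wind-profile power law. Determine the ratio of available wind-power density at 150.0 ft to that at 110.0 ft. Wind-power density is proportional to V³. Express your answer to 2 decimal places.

Speed ratio: V_B/V_A = (z_B/z_A)^α = (150.0/110.0)^0.239 = (1.3636)^0.239 = 1.07694
Power-density ratio: P_B/P_A = (V_B/V_A)³ = (1.07694)³ = 1.24905

1.25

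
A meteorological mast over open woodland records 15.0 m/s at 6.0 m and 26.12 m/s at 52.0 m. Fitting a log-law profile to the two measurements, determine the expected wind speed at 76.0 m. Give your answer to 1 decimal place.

Log law: V ∝ ln(z/z₀). From the pair, with r = V₁/V₂ = 0.57427,
ln z₀ = (ln z₁ − r·ln z₂)/(1 − r) = (1.7918 − 0.57427×3.9512)/0.42573 = -1.1212 → z₀ = 0.3259 m
V₃ = V₁ · ln(z₃/z₀)/ln(z₁/z₀) = 15.0 × 5.4519/2.9130 = 28.0741 m/s

28.1 m/s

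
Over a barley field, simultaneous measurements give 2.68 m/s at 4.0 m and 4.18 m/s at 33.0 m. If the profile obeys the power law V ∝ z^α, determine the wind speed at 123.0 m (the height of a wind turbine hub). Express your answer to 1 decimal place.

5.5 m/s

First find α: α = ln(V₂/V₁)/ln(z₂/z₁) = ln(4.18/2.68)/ln(33.0/4.0) = 0.44449/2.11021 = 0.2106
Extrapolate from 33.0 m to 123.0 m: V₃ = 4.18 × (123.0/33.0)^0.2106 = 4.18 × 1.3193 = 5.5149 m/s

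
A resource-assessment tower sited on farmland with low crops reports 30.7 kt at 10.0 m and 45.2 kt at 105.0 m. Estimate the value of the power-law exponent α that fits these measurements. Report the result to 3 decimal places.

Power law: V₂/V₁ = (z₂/z₁)^α ⇒ α = ln(V₂/V₁) / ln(z₂/z₁)
α = ln(45.2/30.7) / ln(105.0/10.0) = ln(1.4723) / ln(10.5000)
  = 0.38683 / 2.35138 = 0.16451

α ≈ 0.165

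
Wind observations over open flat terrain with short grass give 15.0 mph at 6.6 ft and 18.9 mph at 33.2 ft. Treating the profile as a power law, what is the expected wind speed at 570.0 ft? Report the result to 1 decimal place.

First find α: α = ln(V₂/V₁)/ln(z₂/z₁) = ln(18.9/15.0)/ln(33.2/6.6) = 0.23111/1.61548 = 0.1431
Extrapolate from 33.2 ft to 570.0 ft: V₃ = 18.9 × (570.0/33.2)^0.1431 = 18.9 × 1.5019 = 28.3860 mph

28.4 mph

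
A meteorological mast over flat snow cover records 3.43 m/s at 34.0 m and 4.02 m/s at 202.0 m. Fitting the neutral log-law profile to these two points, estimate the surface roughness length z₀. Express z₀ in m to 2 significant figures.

Log law: V(z) ∝ ln(z/z₀). With r = V₁/V₂ = 3.43/4.02 = 0.85323,
r · ln(z₂/z₀) = ln(z₁/z₀) ⇒ ln z₀ = (ln z₁ − r·ln z₂)/(1 − r)
ln z₀ = (3.52636 − 0.85323×5.30827) / 0.14677 = -6.8329
z₀ = exp(-6.8329) = 0.001078 m

z₀ ≈ 0.0011 m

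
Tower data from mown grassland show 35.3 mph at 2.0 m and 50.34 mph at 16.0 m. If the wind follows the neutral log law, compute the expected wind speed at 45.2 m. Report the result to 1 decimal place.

57.9 mph

Log law: V ∝ ln(z/z₀). From the pair, with r = V₁/V₂ = 0.70123,
ln z₀ = (ln z₁ − r·ln z₂)/(1 − r) = (0.6931 − 0.70123×2.7726)/0.29877 = -4.1875 → z₀ = 0.01518 m
V₃ = V₁ · ln(z₃/z₀)/ln(z₁/z₀) = 35.3 × 7.9986/4.8806 = 57.8512 mph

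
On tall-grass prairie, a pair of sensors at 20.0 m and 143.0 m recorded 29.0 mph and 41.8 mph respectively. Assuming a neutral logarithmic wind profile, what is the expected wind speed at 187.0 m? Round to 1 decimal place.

43.5 mph

Log law: V ∝ ln(z/z₀). From the pair, with r = V₁/V₂ = 0.69378,
ln z₀ = (ln z₁ − r·ln z₂)/(1 − r) = (2.9957 − 0.69378×4.9628)/0.30622 = -1.4610 → z₀ = 0.2320 m
V₃ = V₁ · ln(z₃/z₀)/ln(z₁/z₀) = 29.0 × 6.6921/4.4567 = 43.5456 mph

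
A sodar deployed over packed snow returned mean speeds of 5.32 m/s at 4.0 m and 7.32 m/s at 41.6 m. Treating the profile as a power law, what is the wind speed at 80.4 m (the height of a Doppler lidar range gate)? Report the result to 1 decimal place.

First find α: α = ln(V₂/V₁)/ln(z₂/z₁) = ln(7.32/5.32)/ln(41.6/4.0) = 0.31914/2.34181 = 0.1363
Extrapolate from 41.6 m to 80.4 m: V₃ = 7.32 × (80.4/41.6)^0.1363 = 7.32 × 1.0940 = 8.0077 m/s

8.0 m/s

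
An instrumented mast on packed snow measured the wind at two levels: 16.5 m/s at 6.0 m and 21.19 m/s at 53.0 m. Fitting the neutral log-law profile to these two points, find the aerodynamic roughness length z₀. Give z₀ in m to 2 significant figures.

Log law: V(z) ∝ ln(z/z₀). With r = V₁/V₂ = 16.5/21.19 = 0.77867,
r · ln(z₂/z₀) = ln(z₁/z₀) ⇒ ln z₀ = (ln z₁ − r·ln z₂)/(1 − r)
ln z₀ = (1.79176 − 0.77867×3.97029) / 0.22133 = -5.8726
z₀ = exp(-5.8726) = 0.002816 m

z₀ ≈ 0.0028 m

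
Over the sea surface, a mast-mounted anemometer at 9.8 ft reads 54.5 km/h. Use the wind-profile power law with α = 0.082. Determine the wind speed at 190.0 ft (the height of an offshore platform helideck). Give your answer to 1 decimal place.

Power-law profile: V₂ = V₁ · (z₂/z₁)^α
V₂ = 54.5 × (190.0/9.8)^0.082 = 54.5 × (19.3878)^0.082
    = 54.5 × 1.2752 = 69.4982 km/h

69.5 km/h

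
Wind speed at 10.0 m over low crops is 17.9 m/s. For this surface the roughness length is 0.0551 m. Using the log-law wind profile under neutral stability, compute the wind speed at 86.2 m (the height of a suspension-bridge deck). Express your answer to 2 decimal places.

Log law: V(z) ∝ ln(z/z₀), so V₂/V₁ = ln(z₂/z₀) / ln(z₁/z₀).
ln(86.2/0.0551) = 7.3553, ln(10.0/0.0551) = 5.2012
V₂ = 17.9 × 7.3553/5.2012 = 17.9 × 1.4142 = 25.3133 m/s

25.31 m/s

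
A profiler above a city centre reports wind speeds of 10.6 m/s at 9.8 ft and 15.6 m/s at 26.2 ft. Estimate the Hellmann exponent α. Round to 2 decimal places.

Power law: V₂/V₁ = (z₂/z₁)^α ⇒ α = ln(V₂/V₁) / ln(z₂/z₁)
α = ln(15.6/10.6) / ln(26.2/9.8) = ln(1.4717) / ln(2.6735)
  = 0.38642 / 0.98338 = 0.39295

α ≈ 0.39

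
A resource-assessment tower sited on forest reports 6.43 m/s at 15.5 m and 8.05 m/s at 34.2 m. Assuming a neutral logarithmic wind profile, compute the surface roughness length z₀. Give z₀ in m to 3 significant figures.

Log law: V(z) ∝ ln(z/z₀). With r = V₁/V₂ = 6.43/8.05 = 0.79876,
r · ln(z₂/z₀) = ln(z₁/z₀) ⇒ ln z₀ = (ln z₁ − r·ln z₂)/(1 − r)
ln z₀ = (2.74084 − 0.79876×3.53223) / 0.20124 = -0.4003
z₀ = exp(-0.4003) = 0.6701 m

z₀ ≈ 0.670 m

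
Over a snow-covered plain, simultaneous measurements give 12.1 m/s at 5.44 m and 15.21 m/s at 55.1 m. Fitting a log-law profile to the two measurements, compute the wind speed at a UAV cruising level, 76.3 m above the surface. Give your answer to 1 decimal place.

15.6 m/s

Log law: V ∝ ln(z/z₀). From the pair, with r = V₁/V₂ = 0.79553,
ln z₀ = (ln z₁ − r·ln z₂)/(1 − r) = (1.6938 − 0.79553×4.0091)/0.20447 = -7.3146 → z₀ = 0.0006658 m
V₃ = V₁ · ln(z₃/z₀)/ln(z₁/z₀) = 12.1 × 11.6492/9.0084 = 15.6472 m/s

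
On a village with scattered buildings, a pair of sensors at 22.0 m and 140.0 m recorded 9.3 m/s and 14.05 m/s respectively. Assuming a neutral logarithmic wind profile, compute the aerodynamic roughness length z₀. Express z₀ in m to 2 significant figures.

z₀ ≈ 0.59 m

Log law: V(z) ∝ ln(z/z₀). With r = V₁/V₂ = 9.3/14.05 = 0.66192,
r · ln(z₂/z₀) = ln(z₁/z₀) ⇒ ln z₀ = (ln z₁ − r·ln z₂)/(1 − r)
ln z₀ = (3.09104 − 0.66192×4.94164) / 0.33808 = -0.5322
z₀ = exp(-0.5322) = 0.5873 m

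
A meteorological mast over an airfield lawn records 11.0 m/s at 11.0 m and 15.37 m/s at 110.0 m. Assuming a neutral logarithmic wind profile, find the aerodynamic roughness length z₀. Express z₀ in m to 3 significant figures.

z₀ ≈ 0.0334 m

Log law: V(z) ∝ ln(z/z₀). With r = V₁/V₂ = 11.0/15.37 = 0.71568,
r · ln(z₂/z₀) = ln(z₁/z₀) ⇒ ln z₀ = (ln z₁ − r·ln z₂)/(1 − r)
ln z₀ = (2.39790 − 0.71568×4.70048) / 0.28432 = -3.3981
z₀ = exp(-3.3981) = 0.03344 m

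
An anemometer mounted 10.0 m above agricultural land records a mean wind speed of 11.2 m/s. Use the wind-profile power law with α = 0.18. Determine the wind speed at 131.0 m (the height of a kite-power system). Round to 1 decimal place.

17.8 m/s

Power-law profile: V₂ = V₁ · (z₂/z₁)^α
V₂ = 11.2 × (131.0/10.0)^0.18 = 11.2 × (13.1000)^0.18
    = 11.2 × 1.5889 = 17.7962 m/s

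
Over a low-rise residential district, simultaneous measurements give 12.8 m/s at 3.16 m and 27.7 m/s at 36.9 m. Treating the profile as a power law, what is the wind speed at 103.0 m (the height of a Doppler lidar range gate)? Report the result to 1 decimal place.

First find α: α = ln(V₂/V₁)/ln(z₂/z₁) = ln(27.7/12.8)/ln(36.9/3.16) = 0.77199/2.45764 = 0.3141
Extrapolate from 36.9 m to 103.0 m: V₃ = 27.7 × (103.0/36.9)^0.3141 = 27.7 × 1.3805 = 38.2399 m/s

38.2 m/s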